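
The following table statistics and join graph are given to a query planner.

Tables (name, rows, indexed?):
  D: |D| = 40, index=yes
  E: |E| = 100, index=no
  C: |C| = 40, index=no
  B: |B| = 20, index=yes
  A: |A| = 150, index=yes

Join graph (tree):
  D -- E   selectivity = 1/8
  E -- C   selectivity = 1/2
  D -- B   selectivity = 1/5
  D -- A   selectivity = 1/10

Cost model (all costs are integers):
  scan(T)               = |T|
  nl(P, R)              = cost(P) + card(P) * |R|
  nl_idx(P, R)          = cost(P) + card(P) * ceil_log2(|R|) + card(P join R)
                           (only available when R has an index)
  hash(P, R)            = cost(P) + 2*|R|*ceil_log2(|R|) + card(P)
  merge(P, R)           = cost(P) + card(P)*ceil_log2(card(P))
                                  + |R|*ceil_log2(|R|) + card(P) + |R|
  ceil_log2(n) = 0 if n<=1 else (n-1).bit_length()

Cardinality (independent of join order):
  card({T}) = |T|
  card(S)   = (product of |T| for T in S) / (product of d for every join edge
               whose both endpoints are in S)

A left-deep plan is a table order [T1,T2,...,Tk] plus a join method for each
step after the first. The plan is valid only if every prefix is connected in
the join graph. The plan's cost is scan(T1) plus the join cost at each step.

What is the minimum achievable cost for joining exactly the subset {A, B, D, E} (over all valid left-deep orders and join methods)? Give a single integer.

5380

Selinger DP over subsets of {A,B,D,E}:
  {D}: scan cost=40, card=40
  {E}: scan cost=100, card=100
  {B}: scan cost=20, card=20
  {A}: scan cost=150, card=150
  {DE}: card=500; try (D,hash)→680, (E,merge)→1120, (D,merge)→1180, (D,nl_idx)→1200, (E,hash)→1480, (E,nl)→4040 …(+1); best=680 via (D,hash)
  {BD}: card=160; try (B,hash)→280, (D,nl_idx)→300, (B,nl_idx)→400, (D,merge)→420, (B,merge)→440, (D,hash)→520 …(+2); best=280 via (B,hash)
  {AD}: card=600; try (D,hash)→780, (A,nl_idx)→960, (D,nl_idx)→1650, (A,merge)→1670, (D,merge)→1780, (A,hash)→2480 …(+2); best=780 via (D,hash)
  {BDE}: card=2000; try (B,hash)→1380, (E,hash)→1840, (E,merge)→2520, (B,nl_idx)→5180, (B,merge)→5800, (B,nl)→10680 …(+1); best=1380 via (B,hash)
  {ADE}: card=7500; try (E,hash)→2780, (A,hash)→3580, (A,merge)→7030, (E,merge)→8180, (A,nl_idx)→12180, (E,nl)→60780 …(+1); best=2780 via (E,hash)
  {ABD}: card=2400; try (B,hash)→1580, (A,hash)→2840, (A,merge)→3070, (A,nl_idx)→3960, (B,nl_idx)→6180, (B,merge)→7500 …(+2); best=1580 via (B,hash)
  {ABDE}: card=30000; try (E,hash)→5380, (A,hash)→5780, (B,hash)→10480, (A,merge)→26730, (E,merge)→33580, (A,nl_idx)→47380 …(+5); best=5380 via (E,hash)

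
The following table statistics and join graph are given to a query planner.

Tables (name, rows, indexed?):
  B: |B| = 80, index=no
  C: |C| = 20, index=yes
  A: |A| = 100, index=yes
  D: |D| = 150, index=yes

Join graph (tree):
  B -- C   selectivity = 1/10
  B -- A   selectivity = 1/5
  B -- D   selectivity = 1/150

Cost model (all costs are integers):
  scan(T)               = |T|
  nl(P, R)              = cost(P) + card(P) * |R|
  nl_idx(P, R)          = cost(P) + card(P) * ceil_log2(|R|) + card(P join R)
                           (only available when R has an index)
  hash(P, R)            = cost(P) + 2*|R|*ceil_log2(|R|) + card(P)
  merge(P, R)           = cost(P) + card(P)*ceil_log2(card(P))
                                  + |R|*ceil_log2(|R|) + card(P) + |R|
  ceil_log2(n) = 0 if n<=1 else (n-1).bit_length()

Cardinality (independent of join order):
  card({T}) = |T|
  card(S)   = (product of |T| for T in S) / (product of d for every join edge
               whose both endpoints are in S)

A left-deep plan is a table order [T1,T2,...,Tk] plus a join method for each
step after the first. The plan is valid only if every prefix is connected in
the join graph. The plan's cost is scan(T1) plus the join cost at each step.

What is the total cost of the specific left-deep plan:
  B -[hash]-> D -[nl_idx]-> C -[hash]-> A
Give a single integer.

4680

step 1: scan B: cost=80, card=80
step 2: join D via hash
    card(P join D) = 80*150/(150) = 80
    cost = 80 + 2*150*8 + 80 = 2560
step 3: join C via nl_idx
    card(P join C) = 80*20/(10) = 160
    cost = 2560 + 80*5 + 160 = 3120
step 4: join A via hash
    card(P join A) = 160*100/(5) = 3200
    cost = 3120 + 2*100*7 + 160 = 4680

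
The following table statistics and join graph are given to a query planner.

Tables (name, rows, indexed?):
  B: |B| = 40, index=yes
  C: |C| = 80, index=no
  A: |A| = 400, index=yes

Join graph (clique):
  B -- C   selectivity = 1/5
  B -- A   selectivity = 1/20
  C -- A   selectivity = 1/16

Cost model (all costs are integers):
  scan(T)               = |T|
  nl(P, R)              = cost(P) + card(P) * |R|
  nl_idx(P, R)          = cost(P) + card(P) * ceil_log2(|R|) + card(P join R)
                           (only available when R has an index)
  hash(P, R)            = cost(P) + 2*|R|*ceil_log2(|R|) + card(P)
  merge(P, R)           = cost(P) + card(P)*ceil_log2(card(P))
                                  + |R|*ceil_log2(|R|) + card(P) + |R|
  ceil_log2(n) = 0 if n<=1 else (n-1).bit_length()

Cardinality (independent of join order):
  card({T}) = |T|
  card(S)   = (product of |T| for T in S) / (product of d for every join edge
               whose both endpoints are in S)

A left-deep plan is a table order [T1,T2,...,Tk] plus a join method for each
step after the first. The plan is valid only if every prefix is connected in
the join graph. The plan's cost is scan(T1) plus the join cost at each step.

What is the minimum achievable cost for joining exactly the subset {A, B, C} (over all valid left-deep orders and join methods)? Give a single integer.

Selinger DP over subsets of {A,B,C}:
  {B}: scan cost=40, card=40
  {C}: scan cost=80, card=80
  {A}: scan cost=400, card=400
  {BC}: card=640; try (B,hash)→640, (C,merge)→960, (B,merge)→1000, (C,hash)→1200, (B,nl_idx)→1200, (C,nl)→3240 …(+1); best=640 via (B,hash)
  {AB}: card=800; try (A,nl_idx)→1200, (B,hash)→1280, (B,nl_idx)→3600, (A,merge)→4320, (B,merge)→4680, (A,hash)→7280 …(+2); best=1200 via (A,nl_idx)
  {AC}: card=2000; try (C,hash)→1920, (A,nl_idx)→2800, (A,merge)→4720, (C,merge)→5040, (A,hash)→7360, (A,nl)→32080 …(+1); best=1920 via (C,hash)
  {ABC}: card=800; try (C,hash)→3120, (B,hash)→4400, (A,nl_idx)→7200, (A,hash)→8480, (C,merge)→10640, (A,merge)→11680 …(+5); best=3120 via (C,hash)

3120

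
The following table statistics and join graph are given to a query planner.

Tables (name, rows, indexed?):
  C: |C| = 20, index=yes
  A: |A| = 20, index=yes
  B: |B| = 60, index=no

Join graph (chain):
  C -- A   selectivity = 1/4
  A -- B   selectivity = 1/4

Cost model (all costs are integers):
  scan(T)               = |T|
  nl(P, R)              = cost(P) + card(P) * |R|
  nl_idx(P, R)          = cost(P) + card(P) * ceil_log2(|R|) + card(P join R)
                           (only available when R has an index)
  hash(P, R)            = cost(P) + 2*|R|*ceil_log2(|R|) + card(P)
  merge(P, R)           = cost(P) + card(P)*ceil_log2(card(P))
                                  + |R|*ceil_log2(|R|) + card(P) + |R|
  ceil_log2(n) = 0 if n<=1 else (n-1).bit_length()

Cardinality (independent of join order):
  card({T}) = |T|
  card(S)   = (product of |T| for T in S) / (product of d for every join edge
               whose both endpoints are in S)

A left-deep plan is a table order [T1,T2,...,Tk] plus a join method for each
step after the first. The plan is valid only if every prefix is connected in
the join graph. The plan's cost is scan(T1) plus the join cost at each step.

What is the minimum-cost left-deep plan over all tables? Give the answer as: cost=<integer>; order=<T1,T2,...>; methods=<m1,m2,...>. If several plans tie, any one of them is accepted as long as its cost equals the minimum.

cost=820; order=B,A,C; methods=hash,hash

Selinger DP (subsets sized 1..n):
  {C}: scan cost=20, card=20
  {A}: scan cost=20, card=20
  {B}: scan cost=60, card=60
  {AC}: card=100; try (C,nl_idx)→220, (A,nl_idx)→220, (C,hash)→240, (A,hash)→240, (C,merge)→260, (A,merge)→260 …(+2); best=220 via (C,nl_idx)
  {AB}: card=300; try (A,hash)→320, (B,merge)→560, (A,merge)→600, (A,nl_idx)→660, (B,hash)→760, (B,nl)→1220 …(+1); best=320 via (A,hash)
  {ABC}: card=1500; try (C,hash)→820, (B,hash)→1040, (B,merge)→1440, (C,nl_idx)→3320, (C,merge)→3440, (B,nl)→6220 …(+1); best=820 via (C,hash)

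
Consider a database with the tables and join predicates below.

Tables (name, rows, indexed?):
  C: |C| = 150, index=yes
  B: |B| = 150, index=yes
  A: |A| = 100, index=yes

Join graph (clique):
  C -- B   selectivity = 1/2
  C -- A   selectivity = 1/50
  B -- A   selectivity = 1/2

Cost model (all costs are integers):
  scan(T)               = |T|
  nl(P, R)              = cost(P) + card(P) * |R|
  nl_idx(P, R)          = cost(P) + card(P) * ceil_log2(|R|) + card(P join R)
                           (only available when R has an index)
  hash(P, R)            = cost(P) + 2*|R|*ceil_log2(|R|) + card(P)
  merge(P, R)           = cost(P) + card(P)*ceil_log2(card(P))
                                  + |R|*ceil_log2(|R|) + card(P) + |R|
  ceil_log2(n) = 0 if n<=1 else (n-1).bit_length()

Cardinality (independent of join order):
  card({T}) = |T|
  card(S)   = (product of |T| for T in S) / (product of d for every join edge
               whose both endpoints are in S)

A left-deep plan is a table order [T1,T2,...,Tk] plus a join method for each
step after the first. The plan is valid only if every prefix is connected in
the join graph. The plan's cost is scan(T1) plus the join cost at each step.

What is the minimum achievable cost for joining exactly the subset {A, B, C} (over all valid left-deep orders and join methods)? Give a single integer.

Selinger DP over subsets of {A,B,C}:
  {C}: scan cost=150, card=150
  {B}: scan cost=150, card=150
  {A}: scan cost=100, card=100
  {BC}: card=11250; try (C,hash)→2700, (B,hash)→2700, (C,merge)→2850, (B,merge)→2850, (C,nl_idx)→12600, (B,nl_idx)→12600 …(+2); best=2700 via (C,hash)
  {AC}: card=300; try (C,nl_idx)→1200, (A,nl_idx)→1500, (A,hash)→1700, (C,merge)→2250, (A,merge)→2300, (C,hash)→2600 …(+2); best=1200 via (C,nl_idx)
  {AB}: card=7500; try (A,hash)→1700, (B,merge)→2250, (A,merge)→2300, (B,hash)→2600, (B,nl_idx)→8400, (A,nl_idx)→8700 …(+2); best=1700 via (A,hash)
  {ABC}: card=11250; try (B,hash)→3900, (B,merge)→5550, (C,hash)→11600, (B,nl_idx)→14850, (A,hash)→15350, (B,nl)→46200 …(+6); best=3900 via (B,hash)

3900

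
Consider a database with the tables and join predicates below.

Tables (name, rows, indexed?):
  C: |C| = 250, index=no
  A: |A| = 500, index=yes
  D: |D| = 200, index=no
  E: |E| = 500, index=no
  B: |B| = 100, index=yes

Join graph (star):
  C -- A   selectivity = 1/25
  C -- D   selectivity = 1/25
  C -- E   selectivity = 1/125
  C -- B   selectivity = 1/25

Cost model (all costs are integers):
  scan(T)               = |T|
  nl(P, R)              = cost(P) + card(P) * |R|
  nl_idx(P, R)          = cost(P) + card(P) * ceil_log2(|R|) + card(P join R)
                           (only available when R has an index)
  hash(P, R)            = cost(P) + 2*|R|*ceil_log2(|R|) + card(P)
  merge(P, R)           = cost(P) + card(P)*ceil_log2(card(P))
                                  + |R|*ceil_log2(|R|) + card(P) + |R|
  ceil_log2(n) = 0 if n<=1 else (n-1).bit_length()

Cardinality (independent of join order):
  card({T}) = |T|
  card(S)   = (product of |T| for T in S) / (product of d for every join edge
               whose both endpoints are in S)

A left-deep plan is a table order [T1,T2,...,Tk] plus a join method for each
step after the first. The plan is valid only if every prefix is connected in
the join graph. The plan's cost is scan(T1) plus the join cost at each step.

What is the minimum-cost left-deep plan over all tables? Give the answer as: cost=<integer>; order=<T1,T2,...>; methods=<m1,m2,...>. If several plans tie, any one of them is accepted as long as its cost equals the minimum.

cost=55600; order=E,C,B,D,A; methods=hash,hash,hash,hash

Selinger DP (subsets sized 1..n):
  {C}: scan cost=250, card=250
  {A}: scan cost=500, card=500
  {D}: scan cost=200, card=200
  {E}: scan cost=500, card=500
  {B}: scan cost=100, card=100
  {AC}: card=5000; try (C,hash)→5000, (A,merge)→7500, (A,nl_idx)→7500, (C,merge)→7750, (A,hash)→9500, (A,nl)→125250 …(+1); best=5000 via (C,hash)
  {CD}: card=2000; try (D,hash)→3700, (C,merge)→4250, (D,merge)→4300, (C,hash)→4400, (C,nl)→50200, (D,nl)→50250; best=3700 via (D,hash)
  {CE}: card=1000; try (C,hash)→5000, (E,merge)→7500, (C,merge)→7750, (E,hash)→9500, (E,nl)→125250, (C,nl)→125500; best=5000 via (C,hash)
  {BC}: card=1000; try (B,hash)→1900, (B,nl_idx)→3000, (C,merge)→3150, (B,merge)→3300, (C,hash)→4200, (C,nl)→25100 …(+1); best=1900 via (B,hash)
  {ACD}: card=40000; try (D,hash)→13200, (A,hash)→14700, (A,merge)→32700, (A,nl_idx)→61700, (D,merge)→76800, (A,nl)→1003700 …(+1); best=13200 via (D,hash)
  {ACE}: card=20000; try (A,hash)→15000, (E,hash)→19000, (A,merge)→21000, (A,nl_idx)→34000, (E,merge)→80000, (A,nl)→505000 …(+1); best=15000 via (A,hash)
  {ABC}: card=20000; try (B,hash)→11400, (A,hash)→11900, (A,merge)→17900, (A,nl_idx)→30900, (B,nl_idx)→60000, (B,merge)→75800 …(+2); best=11400 via (B,hash)
  {CDE}: card=8000; try (D,hash)→9200, (E,hash)→14700, (D,merge)→17800, (E,merge)→32700, (D,nl)→205000, (E,nl)→1003700; best=9200 via (D,hash)
  {BCD}: card=8000; try (D,hash)→6100, (B,hash)→7100, (D,merge)→14700, (B,nl_idx)→25700, (B,merge)→28500, (D,nl)→201900 …(+1); best=6100 via (D,hash)
  {BCE}: card=4000; try (B,hash)→7400, (E,hash)→11900, (B,nl_idx)→16000, (B,merge)→16800, (E,merge)→17900, (B,nl)→105000 …(+1); best=7400 via (B,hash)
  {ACDE}: card=160000; try (A,hash)→26200, (D,hash)→38200, (E,hash)→62200, (A,merge)→126200, (A,nl_idx)→241200, (D,merge)→336800 …(+4); best=26200 via (A,hash)
  {ABCD}: card=160000; try (A,hash)→23100, (D,hash)→34600, (B,hash)→54600, (A,merge)→123100, (A,nl_idx)→238100, (D,merge)→333200 …(+5); best=23100 via (A,hash)
  {ABCE}: card=80000; try (A,hash)→20400, (B,hash)→36400, (E,hash)→40400, (A,merge)→64400, (A,nl_idx)→123400, (B,nl_idx)→235000 …(+5); best=20400 via (A,hash)
  {BCDE}: card=32000; try (D,hash)→14600, (B,hash)→18600, (E,hash)→23100, (D,merge)→61200, (B,nl_idx)→97200, (B,merge)→122000 …(+4); best=14600 via (D,hash)
  {ABCDE}: card=640000; try (A,hash)→55600, (D,hash)→103600, (B,hash)→187600, (E,hash)→192100, (A,merge)→531600, (A,nl_idx)→942600 …(+8); best=55600 via (A,hash)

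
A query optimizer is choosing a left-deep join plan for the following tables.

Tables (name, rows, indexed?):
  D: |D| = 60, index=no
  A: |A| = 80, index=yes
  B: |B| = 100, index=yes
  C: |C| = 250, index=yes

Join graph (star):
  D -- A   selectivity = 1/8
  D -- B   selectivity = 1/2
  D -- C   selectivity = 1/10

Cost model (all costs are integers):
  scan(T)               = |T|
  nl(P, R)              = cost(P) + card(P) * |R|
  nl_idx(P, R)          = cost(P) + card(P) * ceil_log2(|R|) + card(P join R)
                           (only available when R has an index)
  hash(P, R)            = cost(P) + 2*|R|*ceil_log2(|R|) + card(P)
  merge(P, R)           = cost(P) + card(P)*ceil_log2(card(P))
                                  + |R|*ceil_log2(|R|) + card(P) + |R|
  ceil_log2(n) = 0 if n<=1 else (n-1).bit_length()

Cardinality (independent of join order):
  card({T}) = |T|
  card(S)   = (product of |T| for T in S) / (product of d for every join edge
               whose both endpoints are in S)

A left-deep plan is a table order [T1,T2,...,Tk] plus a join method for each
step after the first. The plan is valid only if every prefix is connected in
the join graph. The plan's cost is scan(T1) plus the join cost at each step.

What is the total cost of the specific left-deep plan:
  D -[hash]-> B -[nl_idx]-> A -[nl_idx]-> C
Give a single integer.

1042520

step 1: scan D: cost=60, card=60
step 2: join B via hash
    card(P join B) = 60*100/(2) = 3000
    cost = 60 + 2*100*7 + 60 = 1520
step 3: join A via nl_idx
    card(P join A) = 3000*80/(8) = 30000
    cost = 1520 + 3000*7 + 30000 = 52520
step 4: join C via nl_idx
    card(P join C) = 30000*250/(10) = 750000
    cost = 52520 + 30000*8 + 750000 = 1042520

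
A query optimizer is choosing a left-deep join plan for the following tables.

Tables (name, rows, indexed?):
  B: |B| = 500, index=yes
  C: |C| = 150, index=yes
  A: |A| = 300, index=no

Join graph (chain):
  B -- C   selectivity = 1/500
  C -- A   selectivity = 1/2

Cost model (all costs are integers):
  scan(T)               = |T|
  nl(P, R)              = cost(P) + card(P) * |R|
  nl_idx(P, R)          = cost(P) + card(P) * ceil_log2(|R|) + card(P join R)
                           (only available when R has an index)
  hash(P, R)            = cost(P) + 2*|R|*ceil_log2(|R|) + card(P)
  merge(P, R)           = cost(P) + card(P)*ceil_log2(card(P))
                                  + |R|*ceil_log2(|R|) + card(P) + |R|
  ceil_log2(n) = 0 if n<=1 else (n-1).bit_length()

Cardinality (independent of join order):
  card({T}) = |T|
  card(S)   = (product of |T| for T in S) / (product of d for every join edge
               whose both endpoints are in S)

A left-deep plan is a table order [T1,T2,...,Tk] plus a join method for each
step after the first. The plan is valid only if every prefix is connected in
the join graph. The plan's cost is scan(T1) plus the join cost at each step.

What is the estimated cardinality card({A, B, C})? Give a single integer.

22500

Tables in S: A(300), B(500), C(150)
Edges inside S: B-C(d=500), C-A(d=2)
numerator = 300 * 500 * 150 = 22500000
denominator = 500 * 2 = 1000
card(S) = 22500000 / 1000 = 22500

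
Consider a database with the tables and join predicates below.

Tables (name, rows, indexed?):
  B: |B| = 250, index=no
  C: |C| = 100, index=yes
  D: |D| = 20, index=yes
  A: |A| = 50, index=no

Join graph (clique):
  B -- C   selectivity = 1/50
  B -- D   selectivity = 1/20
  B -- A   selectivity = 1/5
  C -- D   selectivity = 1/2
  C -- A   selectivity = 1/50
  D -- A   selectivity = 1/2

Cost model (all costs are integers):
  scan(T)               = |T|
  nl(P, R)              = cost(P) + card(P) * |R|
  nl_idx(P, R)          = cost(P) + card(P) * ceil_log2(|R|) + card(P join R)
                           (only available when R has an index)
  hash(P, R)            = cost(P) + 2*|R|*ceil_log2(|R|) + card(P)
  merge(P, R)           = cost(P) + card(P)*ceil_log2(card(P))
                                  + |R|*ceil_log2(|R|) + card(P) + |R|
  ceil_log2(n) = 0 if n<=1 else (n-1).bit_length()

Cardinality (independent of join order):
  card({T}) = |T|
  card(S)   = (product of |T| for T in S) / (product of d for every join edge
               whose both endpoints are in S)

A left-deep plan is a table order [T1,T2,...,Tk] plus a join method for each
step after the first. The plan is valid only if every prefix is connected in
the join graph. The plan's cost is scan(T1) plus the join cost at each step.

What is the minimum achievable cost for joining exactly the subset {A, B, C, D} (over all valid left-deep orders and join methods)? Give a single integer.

3200

Selinger DP over subsets of {A,B,C,D}:
  {B}: scan cost=250, card=250
  {C}: scan cost=100, card=100
  {D}: scan cost=20, card=20
  {A}: scan cost=50, card=50
  {BC}: card=500; try (C,hash)→1900, (C,nl_idx)→2500, (B,merge)→3150, (C,merge)→3300, (B,hash)→4200, (B,nl)→25100 …(+1); best=1900 via (C,hash)
  {BD}: card=250; try (D,hash)→700, (D,nl_idx)→1750, (B,merge)→2390, (D,merge)→2620, (B,hash)→4040, (B,nl)→5020 …(+1); best=700 via (D,hash)
  {AB}: card=2500; try (A,hash)→1100, (B,merge)→2650, (A,merge)→2850, (B,hash)→4100, (B,nl)→12550, (A,nl)→12750; best=1100 via (A,hash)
  {CD}: card=1000; try (D,hash)→400, (C,merge)→940, (D,merge)→1020, (C,nl_idx)→1160, (C,hash)→1440, (D,nl_idx)→1600 …(+2); best=400 via (D,hash)
  {AC}: card=100; try (C,nl_idx)→500, (A,hash)→800, (C,merge)→1200, (A,merge)→1250, (C,hash)→1500, (C,nl)→5050 …(+1); best=500 via (C,nl_idx)
  {AD}: card=500; try (D,hash)→300, (A,merge)→490, (D,merge)→520, (A,hash)→640, (D,nl_idx)→800, (A,nl)→1020 …(+1); best=300 via (D,hash)
  {BCD}: card=250; try (C,hash)→2350, (D,hash)→2600, (C,nl_idx)→2700, (C,merge)→3750, (D,nl_idx)→4650, (B,hash)→5400 …(+5); best=2350 via (C,hash)
  {ABC}: card=100; try (A,hash)→3000, (B,merge)→3550, (B,hash)→4600, (C,hash)→5000, (A,merge)→7250, (C,nl_idx)→18700 …(+4); best=3000 via (A,hash)
  {ABD}: card=1250; try (A,hash)→1550, (A,merge)→3300, (D,hash)→3800, (B,hash)→4800, (B,merge)→7550, (A,nl)→13200 …(+4); best=1550 via (A,hash)
  {ACD}: card=500; try (D,hash)→800, (D,merge)→1420, (D,nl_idx)→1500, (A,hash)→2000, (C,hash)→2200, (D,nl)→2500 …(+5); best=800 via (D,hash)
  {ABCD}: card=25; try (A,hash)→3200, (D,hash)→3300, (D,nl_idx)→3525, (D,merge)→3920, (C,hash)→4200, (A,merge)→4950 …(+8); best=3200 via (A,hash)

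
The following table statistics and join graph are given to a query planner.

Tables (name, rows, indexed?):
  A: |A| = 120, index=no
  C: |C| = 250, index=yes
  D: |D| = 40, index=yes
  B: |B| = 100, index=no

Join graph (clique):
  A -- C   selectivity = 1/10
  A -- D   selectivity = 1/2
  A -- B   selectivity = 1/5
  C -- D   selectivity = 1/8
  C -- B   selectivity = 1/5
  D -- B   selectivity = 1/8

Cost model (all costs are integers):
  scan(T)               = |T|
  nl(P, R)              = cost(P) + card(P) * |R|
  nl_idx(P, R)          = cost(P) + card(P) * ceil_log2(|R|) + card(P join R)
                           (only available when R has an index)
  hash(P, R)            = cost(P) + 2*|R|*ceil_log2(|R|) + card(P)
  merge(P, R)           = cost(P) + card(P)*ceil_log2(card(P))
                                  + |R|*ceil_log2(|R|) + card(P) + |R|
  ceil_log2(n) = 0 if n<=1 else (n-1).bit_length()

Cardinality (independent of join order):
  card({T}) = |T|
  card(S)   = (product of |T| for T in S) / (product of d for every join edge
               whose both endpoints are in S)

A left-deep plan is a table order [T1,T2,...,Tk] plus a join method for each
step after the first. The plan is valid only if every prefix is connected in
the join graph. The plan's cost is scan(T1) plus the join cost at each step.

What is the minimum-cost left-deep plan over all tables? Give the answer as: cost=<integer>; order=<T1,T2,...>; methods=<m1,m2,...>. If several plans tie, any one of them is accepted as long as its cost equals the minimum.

cost=8435; order=C,D,B,A; methods=hash,hash,hash

Selinger DP (subsets sized 1..n):
  {A}: scan cost=120, card=120
  {C}: scan cost=250, card=250
  {D}: scan cost=40, card=40
  {B}: scan cost=100, card=100
  {AC}: card=3000; try (A,hash)→2180, (C,merge)→3330, (A,merge)→3460, (C,nl_idx)→4080, (C,hash)→4240, (C,nl)→30120 …(+1); best=2180 via (A,hash)
  {AD}: card=2400; try (D,hash)→720, (A,merge)→1280, (D,merge)→1360, (A,hash)→1760, (D,nl_idx)→3240, (A,nl)→4840 …(+1); best=720 via (D,hash)
  {AB}: card=2400; try (B,hash)→1640, (A,merge)→1860, (B,merge)→1880, (A,hash)→1880, (A,nl)→12100, (B,nl)→12120; best=1640 via (B,hash)
  {CD}: card=1250; try (D,hash)→980, (C,nl_idx)→1610, (C,merge)→2570, (D,merge)→2780, (D,nl_idx)→3000, (C,hash)→4080 …(+2); best=980 via (D,hash)
  {BC}: card=5000; try (B,hash)→1900, (C,merge)→3150, (B,merge)→3300, (C,hash)→4200, (C,nl_idx)→5900, (C,nl)→25100 …(+1); best=1900 via (B,hash)
  {BD}: card=500; try (D,hash)→680, (B,merge)→1120, (D,merge)→1180, (D,nl_idx)→1200, (B,hash)→1480, (B,nl)→4040 …(+1); best=680 via (D,hash)
  {ACD}: card=7500; try (A,hash)→3910, (D,hash)→5660, (C,hash)→7120, (A,merge)→16940, (C,nl_idx)→27420, (D,nl_idx)→27680 …(+5); best=3910 via (A,hash)
  {ABC}: card=12000; try (B,hash)→6580, (C,hash)→8040, (A,hash)→8580, (C,nl_idx)→32840, (C,merge)→35090, (B,merge)→41980 …(+4); best=6580 via (B,hash)
  {ABD}: card=6000; try (A,hash)→2860, (D,hash)→4520, (B,hash)→4520, (A,merge)→6640, (D,nl_idx)→22040, (B,merge)→32720 …(+4); best=2860 via (A,hash)
  {BCD}: card=3125; try (B,hash)→3630, (C,hash)→5180, (D,hash)→7380, (C,nl_idx)→7805, (C,merge)→7930, (B,merge)→16780 …(+5); best=3630 via (B,hash)
  {ABCD}: card=3750; try (A,hash)→8435, (B,hash)→12810, (C,hash)→12860, (D,hash)→19060, (A,merge)→45215, (C,nl_idx)→54610 …(+8); best=8435 via (A,hash)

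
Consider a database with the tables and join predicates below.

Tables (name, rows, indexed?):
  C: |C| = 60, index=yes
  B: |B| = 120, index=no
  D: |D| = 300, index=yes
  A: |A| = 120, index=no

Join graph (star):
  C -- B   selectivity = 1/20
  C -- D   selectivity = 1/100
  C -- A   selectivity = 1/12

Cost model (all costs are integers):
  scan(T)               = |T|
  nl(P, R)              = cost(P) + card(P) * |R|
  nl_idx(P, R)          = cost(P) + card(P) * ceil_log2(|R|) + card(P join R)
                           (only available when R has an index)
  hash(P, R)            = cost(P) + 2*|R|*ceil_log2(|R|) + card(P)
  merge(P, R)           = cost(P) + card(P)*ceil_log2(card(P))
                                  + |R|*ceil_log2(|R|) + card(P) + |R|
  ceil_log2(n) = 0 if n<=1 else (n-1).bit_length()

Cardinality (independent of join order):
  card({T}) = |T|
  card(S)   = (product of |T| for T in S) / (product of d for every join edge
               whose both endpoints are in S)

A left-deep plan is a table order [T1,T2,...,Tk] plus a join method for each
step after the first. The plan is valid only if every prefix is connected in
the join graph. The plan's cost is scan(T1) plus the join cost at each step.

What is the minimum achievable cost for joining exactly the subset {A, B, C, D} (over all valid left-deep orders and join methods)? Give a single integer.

Selinger DP over subsets of {A,B,C,D}:
  {C}: scan cost=60, card=60
  {B}: scan cost=120, card=120
  {D}: scan cost=300, card=300
  {A}: scan cost=120, card=120
  {BC}: card=360; try (C,hash)→960, (C,nl_idx)→1200, (B,merge)→1440, (C,merge)→1500, (B,hash)→1800, (B,nl)→7260 …(+1); best=960 via (C,hash)
  {CD}: card=180; try (D,nl_idx)→780, (C,hash)→1320, (C,nl_idx)→2280, (D,merge)→3480, (C,merge)→3720, (D,hash)→5520 …(+2); best=780 via (D,nl_idx)
  {AC}: card=600; try (C,hash)→960, (C,nl_idx)→1440, (A,merge)→1440, (C,merge)→1500, (A,hash)→1800, (A,nl)→7260 …(+1); best=960 via (C,hash)
  {BCD}: card=1080; try (B,hash)→2640, (B,merge)→3360, (D,nl_idx)→5280, (D,hash)→6720, (D,merge)→7560, (B,nl)→22380 …(+1); best=2640 via (B,hash)
  {ABC}: card=3600; try (A,hash)→3000, (B,hash)→3240, (A,merge)→5520, (B,merge)→8520, (A,nl)→44160, (B,nl)→72960; best=3000 via (A,hash)
  {ACD}: card=1800; try (A,hash)→2640, (A,merge)→3360, (D,hash)→6960, (D,nl_idx)→8160, (D,merge)→10560, (A,nl)→22380 …(+1); best=2640 via (A,hash)
  {ABCD}: card=10800; try (A,hash)→5400, (B,hash)→6120, (D,hash)→12000, (A,merge)→16560, (B,merge)→25200, (D,nl_idx)→46200 …(+4); best=5400 via (A,hash)

5400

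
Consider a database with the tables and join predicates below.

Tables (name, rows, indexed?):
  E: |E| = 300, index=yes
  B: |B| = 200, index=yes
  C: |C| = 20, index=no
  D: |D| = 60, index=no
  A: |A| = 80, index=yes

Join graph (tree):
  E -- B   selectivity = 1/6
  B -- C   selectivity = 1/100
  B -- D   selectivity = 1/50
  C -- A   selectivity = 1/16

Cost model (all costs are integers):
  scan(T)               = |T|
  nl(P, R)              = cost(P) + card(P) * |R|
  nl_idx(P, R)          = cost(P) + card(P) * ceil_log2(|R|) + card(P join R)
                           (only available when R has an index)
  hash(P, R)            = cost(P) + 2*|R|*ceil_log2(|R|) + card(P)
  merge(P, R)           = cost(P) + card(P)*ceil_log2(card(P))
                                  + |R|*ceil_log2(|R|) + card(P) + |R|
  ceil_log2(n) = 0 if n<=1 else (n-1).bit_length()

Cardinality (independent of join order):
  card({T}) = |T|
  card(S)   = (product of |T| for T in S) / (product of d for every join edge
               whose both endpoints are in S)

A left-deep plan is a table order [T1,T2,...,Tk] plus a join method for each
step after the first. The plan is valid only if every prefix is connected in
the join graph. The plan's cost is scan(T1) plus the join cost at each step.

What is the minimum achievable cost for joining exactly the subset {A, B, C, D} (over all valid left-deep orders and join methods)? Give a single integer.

1496

Selinger DP over subsets of {A,B,C,D}:
  {B}: scan cost=200, card=200
  {C}: scan cost=20, card=20
  {D}: scan cost=60, card=60
  {A}: scan cost=80, card=80
  {BC}: card=40; try (B,nl_idx)→220, (C,hash)→600, (B,merge)→1940, (C,merge)→2120, (B,hash)→3240, (B,nl)→4020 …(+1); best=220 via (B,nl_idx)
  {BD}: card=240; try (B,nl_idx)→780, (D,hash)→1120, (B,merge)→2280, (D,merge)→2420, (B,hash)→3320, (B,nl)→12060 …(+1); best=780 via (B,nl_idx)
  {AC}: card=100; try (A,nl_idx)→260, (C,hash)→360, (A,merge)→780, (C,merge)→840, (A,hash)→1160, (A,nl)→1620 …(+1); best=260 via (A,nl_idx)
  {BCD}: card=48; try (D,merge)→920, (D,hash)→980, (C,hash)→1220, (D,nl)→2620, (C,merge)→3060, (C,nl)→5580; best=920 via (D,merge)
  {ABC}: card=200; try (A,nl_idx)→700, (A,merge)→1140, (B,nl_idx)→1260, (A,hash)→1380, (B,merge)→2860, (A,nl)→3420 …(+2); best=700 via (A,nl_idx)
  {ABCD}: card=240; try (A,nl_idx)→1496, (D,hash)→1620, (A,merge)→1896, (A,hash)→2088, (D,merge)→2920, (A,nl)→4760 …(+1); best=1496 via (A,nl_idx)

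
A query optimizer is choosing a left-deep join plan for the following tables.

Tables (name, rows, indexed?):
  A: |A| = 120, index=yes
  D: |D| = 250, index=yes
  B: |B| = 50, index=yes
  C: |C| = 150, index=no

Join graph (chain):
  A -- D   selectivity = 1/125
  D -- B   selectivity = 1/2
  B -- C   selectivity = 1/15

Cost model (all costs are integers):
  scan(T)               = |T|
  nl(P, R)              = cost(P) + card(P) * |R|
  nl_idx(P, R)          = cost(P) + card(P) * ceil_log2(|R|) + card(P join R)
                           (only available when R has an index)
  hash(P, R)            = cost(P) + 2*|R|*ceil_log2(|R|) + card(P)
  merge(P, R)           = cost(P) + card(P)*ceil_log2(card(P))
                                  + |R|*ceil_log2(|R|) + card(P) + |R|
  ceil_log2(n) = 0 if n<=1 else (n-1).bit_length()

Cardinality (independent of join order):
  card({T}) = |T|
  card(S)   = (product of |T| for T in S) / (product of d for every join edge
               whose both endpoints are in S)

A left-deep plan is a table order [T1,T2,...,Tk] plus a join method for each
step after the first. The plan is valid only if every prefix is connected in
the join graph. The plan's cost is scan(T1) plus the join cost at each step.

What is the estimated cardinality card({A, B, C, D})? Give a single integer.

60000

Tables in S: A(120), B(50), C(150), D(250)
Edges inside S: A-D(d=125), D-B(d=2), B-C(d=15)
numerator = 120 * 50 * 150 * 250 = 225000000
denominator = 125 * 2 * 15 = 3750
card(S) = 225000000 / 3750 = 60000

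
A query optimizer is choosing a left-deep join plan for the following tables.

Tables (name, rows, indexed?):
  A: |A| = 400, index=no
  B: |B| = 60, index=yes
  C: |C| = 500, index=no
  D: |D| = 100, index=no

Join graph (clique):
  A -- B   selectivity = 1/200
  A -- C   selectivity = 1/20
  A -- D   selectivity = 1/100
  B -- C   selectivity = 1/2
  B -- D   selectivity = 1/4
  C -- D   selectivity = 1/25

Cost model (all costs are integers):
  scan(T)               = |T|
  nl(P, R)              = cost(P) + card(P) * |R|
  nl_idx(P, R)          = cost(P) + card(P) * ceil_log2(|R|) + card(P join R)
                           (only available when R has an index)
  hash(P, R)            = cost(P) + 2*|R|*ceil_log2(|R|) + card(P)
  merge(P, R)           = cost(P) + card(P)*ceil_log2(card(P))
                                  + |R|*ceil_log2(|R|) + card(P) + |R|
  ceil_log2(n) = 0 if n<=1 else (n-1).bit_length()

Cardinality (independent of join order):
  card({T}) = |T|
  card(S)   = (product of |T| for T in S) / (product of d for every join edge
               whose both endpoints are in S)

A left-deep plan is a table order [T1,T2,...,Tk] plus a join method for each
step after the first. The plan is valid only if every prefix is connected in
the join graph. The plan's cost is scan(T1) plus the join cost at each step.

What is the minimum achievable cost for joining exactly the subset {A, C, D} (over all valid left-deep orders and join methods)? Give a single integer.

11200

Selinger DP over subsets of {A,C,D}:
  {A}: scan cost=400, card=400
  {C}: scan cost=500, card=500
  {D}: scan cost=100, card=100
  {AC}: card=10000; try (A,hash)→8200, (C,merge)→9400, (A,merge)→9500, (C,hash)→9800, (C,nl)→200400, (A,nl)→200500; best=8200 via (A,hash)
  {AD}: card=400; try (D,hash)→2200, (A,merge)→4900, (D,merge)→5200, (A,hash)→7400, (A,nl)→40100, (D,nl)→40400; best=2200 via (D,hash)
  {CD}: card=2000; try (D,hash)→2400, (C,merge)→5900, (D,merge)→6300, (C,hash)→9200, (C,nl)→50100, (D,nl)→50500; best=2400 via (D,hash)
  {ACD}: card=400; try (C,merge)→11200, (C,hash)→11600, (A,hash)→11600, (D,hash)→19600, (A,merge)→30400, (D,merge)→159000 …(+3); best=11200 via (C,merge)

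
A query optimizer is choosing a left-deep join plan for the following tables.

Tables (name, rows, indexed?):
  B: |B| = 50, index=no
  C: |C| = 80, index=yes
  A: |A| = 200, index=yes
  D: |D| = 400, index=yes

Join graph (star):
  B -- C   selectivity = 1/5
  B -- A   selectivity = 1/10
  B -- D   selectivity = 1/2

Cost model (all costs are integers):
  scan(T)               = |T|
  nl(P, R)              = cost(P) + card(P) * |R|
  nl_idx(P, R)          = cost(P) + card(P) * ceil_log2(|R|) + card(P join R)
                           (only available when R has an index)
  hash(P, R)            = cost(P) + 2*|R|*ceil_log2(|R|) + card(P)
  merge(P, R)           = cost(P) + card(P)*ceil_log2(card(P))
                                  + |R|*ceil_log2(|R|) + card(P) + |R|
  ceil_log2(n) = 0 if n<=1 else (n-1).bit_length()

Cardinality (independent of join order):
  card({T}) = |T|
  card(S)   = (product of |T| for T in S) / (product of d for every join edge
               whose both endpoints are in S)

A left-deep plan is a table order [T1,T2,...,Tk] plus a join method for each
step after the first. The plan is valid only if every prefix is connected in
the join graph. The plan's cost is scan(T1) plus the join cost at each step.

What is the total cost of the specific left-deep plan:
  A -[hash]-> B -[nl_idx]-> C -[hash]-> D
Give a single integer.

47200

step 1: scan A: cost=200, card=200
step 2: join B via hash
    card(P join B) = 200*50/(10) = 1000
    cost = 200 + 2*50*6 + 200 = 1000
step 3: join C via nl_idx
    card(P join C) = 1000*80/(5) = 16000
    cost = 1000 + 1000*7 + 16000 = 24000
step 4: join D via hash
    card(P join D) = 16000*400/(2) = 3200000
    cost = 24000 + 2*400*9 + 16000 = 47200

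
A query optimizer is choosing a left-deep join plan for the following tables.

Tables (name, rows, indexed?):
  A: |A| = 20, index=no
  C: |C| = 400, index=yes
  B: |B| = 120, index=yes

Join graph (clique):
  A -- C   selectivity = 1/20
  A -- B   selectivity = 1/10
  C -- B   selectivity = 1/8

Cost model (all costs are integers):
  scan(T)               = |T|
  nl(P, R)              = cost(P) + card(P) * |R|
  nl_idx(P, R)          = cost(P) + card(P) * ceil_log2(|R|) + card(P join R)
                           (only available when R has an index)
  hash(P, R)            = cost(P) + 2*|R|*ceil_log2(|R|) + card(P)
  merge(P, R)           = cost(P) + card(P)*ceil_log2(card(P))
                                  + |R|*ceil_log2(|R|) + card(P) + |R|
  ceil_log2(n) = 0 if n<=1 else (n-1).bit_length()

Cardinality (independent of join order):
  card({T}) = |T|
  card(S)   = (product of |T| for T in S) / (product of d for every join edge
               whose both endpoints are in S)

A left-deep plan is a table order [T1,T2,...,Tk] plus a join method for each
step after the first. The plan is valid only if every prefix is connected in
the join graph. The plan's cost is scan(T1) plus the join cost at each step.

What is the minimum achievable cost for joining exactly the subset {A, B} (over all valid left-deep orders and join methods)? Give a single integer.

Selinger DP over subsets of {A,B}:
  {A}: scan cost=20, card=20
  {B}: scan cost=120, card=120
  {AB}: card=240; try (B,nl_idx)→400, (A,hash)→440, (B,merge)→1100, (A,merge)→1200, (B,hash)→1720, (B,nl)→2420 …(+1); best=400 via (B,nl_idx)

400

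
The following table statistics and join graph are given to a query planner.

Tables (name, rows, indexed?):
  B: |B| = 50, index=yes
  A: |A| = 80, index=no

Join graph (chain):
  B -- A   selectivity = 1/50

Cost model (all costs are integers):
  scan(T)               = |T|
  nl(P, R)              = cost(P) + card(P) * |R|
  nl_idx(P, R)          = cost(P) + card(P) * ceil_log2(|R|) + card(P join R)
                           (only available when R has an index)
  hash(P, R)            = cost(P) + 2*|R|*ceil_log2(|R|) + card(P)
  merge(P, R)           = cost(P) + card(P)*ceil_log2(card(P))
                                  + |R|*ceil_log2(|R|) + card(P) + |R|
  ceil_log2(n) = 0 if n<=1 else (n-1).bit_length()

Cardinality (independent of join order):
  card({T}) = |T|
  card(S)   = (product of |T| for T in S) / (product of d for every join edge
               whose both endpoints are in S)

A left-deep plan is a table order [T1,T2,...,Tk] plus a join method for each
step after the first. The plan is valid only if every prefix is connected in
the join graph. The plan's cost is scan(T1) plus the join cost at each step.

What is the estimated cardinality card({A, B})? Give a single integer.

80

Tables in S: A(80), B(50)
Edges inside S: B-A(d=50)
numerator = 80 * 50 = 4000
denominator = 50 = 50
card(S) = 4000 / 50 = 80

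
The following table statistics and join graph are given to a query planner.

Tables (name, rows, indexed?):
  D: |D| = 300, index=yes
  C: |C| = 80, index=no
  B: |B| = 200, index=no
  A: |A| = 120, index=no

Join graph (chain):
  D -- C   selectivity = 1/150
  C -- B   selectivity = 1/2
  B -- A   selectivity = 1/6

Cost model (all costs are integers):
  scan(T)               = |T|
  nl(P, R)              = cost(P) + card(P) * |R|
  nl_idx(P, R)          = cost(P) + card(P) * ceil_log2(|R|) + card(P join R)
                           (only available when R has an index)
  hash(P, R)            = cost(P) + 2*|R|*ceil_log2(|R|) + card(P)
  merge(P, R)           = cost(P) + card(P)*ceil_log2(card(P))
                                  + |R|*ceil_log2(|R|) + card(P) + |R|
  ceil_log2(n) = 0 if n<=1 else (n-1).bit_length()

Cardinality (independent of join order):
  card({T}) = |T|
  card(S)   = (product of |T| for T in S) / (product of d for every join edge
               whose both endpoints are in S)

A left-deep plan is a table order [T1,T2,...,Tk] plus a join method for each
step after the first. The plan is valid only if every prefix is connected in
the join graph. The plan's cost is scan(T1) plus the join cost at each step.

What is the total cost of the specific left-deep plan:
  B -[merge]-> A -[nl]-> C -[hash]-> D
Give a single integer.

488360

step 1: scan B: cost=200, card=200
step 2: join A via merge
    card(P join A) = 200*120/(6) = 4000
    cost = 200 + 200*8 + 120*7 + 200 + 120 = 2960
step 3: join C via nl
    card(P join C) = 4000*80/(2) = 160000
    cost = 2960 + 4000*80 = 322960
step 4: join D via hash
    card(P join D) = 160000*300/(150) = 320000
    cost = 322960 + 2*300*9 + 160000 = 488360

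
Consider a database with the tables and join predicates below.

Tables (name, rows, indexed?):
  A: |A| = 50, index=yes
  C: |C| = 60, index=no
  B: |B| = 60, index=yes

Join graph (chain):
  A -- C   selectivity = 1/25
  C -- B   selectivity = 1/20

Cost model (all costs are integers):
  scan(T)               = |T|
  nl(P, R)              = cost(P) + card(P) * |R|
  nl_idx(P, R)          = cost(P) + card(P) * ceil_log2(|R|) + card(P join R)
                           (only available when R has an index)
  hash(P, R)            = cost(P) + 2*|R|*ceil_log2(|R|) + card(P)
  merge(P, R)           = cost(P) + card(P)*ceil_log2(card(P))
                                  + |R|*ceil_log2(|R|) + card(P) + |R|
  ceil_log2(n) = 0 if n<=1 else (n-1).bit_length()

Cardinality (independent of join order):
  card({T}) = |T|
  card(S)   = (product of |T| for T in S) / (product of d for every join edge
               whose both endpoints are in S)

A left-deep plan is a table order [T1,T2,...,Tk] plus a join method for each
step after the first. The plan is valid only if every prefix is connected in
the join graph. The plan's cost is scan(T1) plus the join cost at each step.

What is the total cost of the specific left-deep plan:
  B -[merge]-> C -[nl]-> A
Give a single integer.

9900

step 1: scan B: cost=60, card=60
step 2: join C via merge
    card(P join C) = 60*60/(20) = 180
    cost = 60 + 60*6 + 60*6 + 60 + 60 = 900
step 3: join A via nl
    card(P join A) = 180*50/(25) = 360
    cost = 900 + 180*50 = 9900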